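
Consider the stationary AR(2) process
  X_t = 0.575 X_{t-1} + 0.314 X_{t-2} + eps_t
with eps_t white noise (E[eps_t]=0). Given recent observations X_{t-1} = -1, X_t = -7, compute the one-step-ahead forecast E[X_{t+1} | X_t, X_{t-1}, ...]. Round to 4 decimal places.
E[X_{t+1} \mid \mathcal F_t] = -4.3390

For an AR(p) model X_t = c + sum_i phi_i X_{t-i} + eps_t, the
one-step-ahead conditional mean is
  E[X_{t+1} | X_t, ...] = c + sum_i phi_i X_{t+1-i}.
Substitute known values:
  E[X_{t+1} | ...] = (0.575) * (-7) + (0.314) * (-1)
                   = -4.3390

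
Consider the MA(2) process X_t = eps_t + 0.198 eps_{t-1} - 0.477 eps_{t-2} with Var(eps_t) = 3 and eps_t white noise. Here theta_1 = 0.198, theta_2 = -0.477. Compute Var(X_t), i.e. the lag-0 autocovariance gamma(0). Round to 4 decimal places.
\gamma(0) = 3.8002

For an MA(q) process X_t = eps_t + sum_i theta_i eps_{t-i} with
Var(eps_t) = sigma^2, the variance is
  gamma(0) = sigma^2 * (1 + sum_i theta_i^2).
  sum_i theta_i^2 = (0.198)^2 + (-0.477)^2 = 0.039204 + 0.227529 = 0.266733.
  gamma(0) = 3 * (1 + 0.266733) = 3 * 1.266733 = 3.800199, which rounds to 3.8002.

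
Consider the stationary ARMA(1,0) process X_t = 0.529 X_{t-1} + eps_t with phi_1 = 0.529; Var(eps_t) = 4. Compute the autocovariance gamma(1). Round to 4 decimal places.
\gamma(1) = 2.9382

Multiply the model equation by X_{t-k} and take expectations. With theta_0 = psi_0 = 1 and psi_j the MA(infinity) weights, this gives
  gamma(k) - sum_i phi_i gamma(k-i) = c_k,
  c_k = sigma^2 * sum_{j=k..q} theta_j psi_{j-k}   (c_k = 0 for k > q),
using gamma(-m) = gamma(m).
Pure AR (q = 0): c_0 = sigma^2 = 4, c_k = 0 for k >= 1.
Equations for k = 0 and k = 1 (AR order 1):
  gamma(0) = phi_1 gamma(1) + c_0
  gamma(1) = phi_1 gamma(0) + c_1
Substituting the second into the first: gamma(0) (1 - phi_1^2) = c_0 + phi_1 c_1, so
  gamma(0) = c_0 / (1 - phi_1^2) = 4 / (1 - (0.529)^2) = 4 / 0.720159 = 5.554329.
  gamma(1) = phi_1 gamma(0) = (0.529)(5.554329) = 2.93824.
Therefore gamma(1) = 2.9382 (to 4 decimal places).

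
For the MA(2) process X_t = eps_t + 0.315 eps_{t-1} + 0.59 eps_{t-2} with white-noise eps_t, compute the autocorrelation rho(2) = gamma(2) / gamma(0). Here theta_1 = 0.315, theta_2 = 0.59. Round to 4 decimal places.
\rho(2) = 0.4076

For an MA(q) process with theta_0 = 1, the autocovariance is
  gamma(k) = sigma^2 * sum_{i=0..q-k} theta_i * theta_{i+k},
and rho(k) = gamma(k) / gamma(0). Sigma^2 cancels.
  numerator   = (1)*(0.59) = 0.59.
  denominator = (1)^2 + (0.315)^2 + (0.59)^2 = 1.447325.
  rho(2) = 0.59 / 1.447325 = 0.4076.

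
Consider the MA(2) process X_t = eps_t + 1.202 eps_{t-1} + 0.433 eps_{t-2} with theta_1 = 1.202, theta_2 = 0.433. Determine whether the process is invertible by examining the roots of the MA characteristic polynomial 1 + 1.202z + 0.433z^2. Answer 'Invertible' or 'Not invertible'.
\text{Invertible}

The MA(q) characteristic polynomial is P(z) = 1 + 1.202z + 0.433z^2.
Invertibility requires all roots to lie outside the unit circle, i.e. |z| > 1 for every root.
Set 1 + (1.202) z + (0.433) z^2 = 0, i.e. a z^2 + b z + c = 0 with a = 0.433, b = 1.202, c = 1.
Discriminant D = b^2 - 4ac = (1.202)^2 - 4*(0.433)*1 = 1.444804 - (1.732) = -0.287196.
D < 0, so the roots are the complex-conjugate pair z = (-b +/- i sqrt(-D)) / (2a) = -1.388 +/- 0.6188i.
For a conjugate pair |z|^2 = z * conj(z) = (product of roots) = c/a = 1/(0.433) = 2.309469, so |z| = sqrt(2.309469) = 1.5197 for both roots.
Moduli of all roots: 1.5197, 1.5197.
All moduli strictly greater than 1? Yes.
Verdict: Invertible.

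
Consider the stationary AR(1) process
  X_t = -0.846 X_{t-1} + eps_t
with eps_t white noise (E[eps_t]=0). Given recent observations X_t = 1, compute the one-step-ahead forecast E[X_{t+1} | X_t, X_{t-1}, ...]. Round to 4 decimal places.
E[X_{t+1} \mid \mathcal F_t] = -0.8460

For an AR(p) model X_t = c + sum_i phi_i X_{t-i} + eps_t, the
one-step-ahead conditional mean is
  E[X_{t+1} | X_t, ...] = c + sum_i phi_i X_{t+1-i}.
Substitute known values:
  E[X_{t+1} | ...] = (-0.846) * (1)
                   = -0.8460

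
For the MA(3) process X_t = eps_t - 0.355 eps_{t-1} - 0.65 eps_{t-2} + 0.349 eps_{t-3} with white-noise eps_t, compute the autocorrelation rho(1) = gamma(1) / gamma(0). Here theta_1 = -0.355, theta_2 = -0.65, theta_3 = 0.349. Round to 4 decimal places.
\rho(1) = -0.2102

For an MA(q) process with theta_0 = 1, the autocovariance is
  gamma(k) = sigma^2 * sum_{i=0..q-k} theta_i * theta_{i+k},
and rho(k) = gamma(k) / gamma(0). Sigma^2 cancels.
  numerator   = (1)*(-0.355) + (-0.355)*(-0.65) + (-0.65)*(0.349) = -0.3511.
  denominator = (1)^2 + (-0.355)^2 + (-0.65)^2 + (0.349)^2 = 1.670326.
  rho(1) = -0.3511 / 1.670326 = -0.2102.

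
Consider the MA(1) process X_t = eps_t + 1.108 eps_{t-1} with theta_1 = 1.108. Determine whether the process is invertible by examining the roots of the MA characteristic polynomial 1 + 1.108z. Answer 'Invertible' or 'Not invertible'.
\text{Not invertible}

The MA(q) characteristic polynomial is P(z) = 1 + 1.108z.
Invertibility requires all roots to lie outside the unit circle, i.e. |z| > 1 for every root.
This is linear in z: 1 + (1.108) z = 0  =>  z = -1/(1.108) = -0.902527,  |z| = 0.902527.
Moduli of all roots: 0.9025.
All moduli strictly greater than 1? No.
Verdict: Not invertible.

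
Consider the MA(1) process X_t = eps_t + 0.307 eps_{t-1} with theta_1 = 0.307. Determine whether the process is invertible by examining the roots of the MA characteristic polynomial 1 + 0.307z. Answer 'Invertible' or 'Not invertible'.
\text{Invertible}

The MA(q) characteristic polynomial is P(z) = 1 + 0.307z.
Invertibility requires all roots to lie outside the unit circle, i.e. |z| > 1 for every root.
This is linear in z: 1 + (0.307) z = 0  =>  z = -1/(0.307) = -3.257329,  |z| = 3.257329.
Moduli of all roots: 3.2573.
All moduli strictly greater than 1? Yes.
Verdict: Invertible.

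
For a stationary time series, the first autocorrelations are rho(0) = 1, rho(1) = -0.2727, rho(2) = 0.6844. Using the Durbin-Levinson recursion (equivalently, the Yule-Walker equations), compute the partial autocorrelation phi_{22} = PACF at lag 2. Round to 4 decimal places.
\phi_{22} = 0.6590

The PACF at lag k is phi_{kk}, the last component of the solution
to the Yule-Walker system G_k phi = r_k where
  (G_k)_{ij} = rho(|i - j|), (r_k)_i = rho(i), i,j = 1..k.
Equivalently, Durbin-Levinson gives phi_{kk} iteratively:
  phi_{11} = rho(1)
  phi_{kk} = [rho(k) - sum_{j=1..k-1} phi_{k-1,j} rho(k-j)]
            / [1 - sum_{j=1..k-1} phi_{k-1,j} rho(j)],
  phi_{k,j} = phi_{k-1,j} - phi_{kk} phi_{k-1,k-j},  j = 1..k-1.
Step k = 1:
  phi_11 = rho(1) = -0.2727.
Step k = 2:
  phi_22 = [rho(2) - phi_11 rho(1)] / [1 - phi_11 rho(1)] = [0.6844 - (-0.2727)(-0.2727)] / [1 - (-0.2727)(-0.2727)]
         = 0.61003471 / 0.92563471 = 0.659.
Therefore phi_{22} = 0.6590.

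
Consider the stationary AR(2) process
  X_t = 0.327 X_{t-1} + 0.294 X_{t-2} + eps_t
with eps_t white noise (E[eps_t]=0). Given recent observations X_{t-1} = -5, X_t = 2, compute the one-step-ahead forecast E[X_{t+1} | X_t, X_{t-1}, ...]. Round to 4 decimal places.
E[X_{t+1} \mid \mathcal F_t] = -0.8160

For an AR(p) model X_t = c + sum_i phi_i X_{t-i} + eps_t, the
one-step-ahead conditional mean is
  E[X_{t+1} | X_t, ...] = c + sum_i phi_i X_{t+1-i}.
Substitute known values:
  E[X_{t+1} | ...] = (0.327) * (2) + (0.294) * (-5)
                   = -0.8160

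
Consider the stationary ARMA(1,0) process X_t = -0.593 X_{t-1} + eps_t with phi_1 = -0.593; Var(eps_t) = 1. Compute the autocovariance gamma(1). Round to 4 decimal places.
\gamma(1) = -0.9146

Multiply the model equation by X_{t-k} and take expectations. With theta_0 = psi_0 = 1 and psi_j the MA(infinity) weights, this gives
  gamma(k) - sum_i phi_i gamma(k-i) = c_k,
  c_k = sigma^2 * sum_{j=k..q} theta_j psi_{j-k}   (c_k = 0 for k > q),
using gamma(-m) = gamma(m).
Pure AR (q = 0): c_0 = sigma^2 = 1, c_k = 0 for k >= 1.
Equations for k = 0 and k = 1 (AR order 1):
  gamma(0) = phi_1 gamma(1) + c_0
  gamma(1) = phi_1 gamma(0) + c_1
Substituting the second into the first: gamma(0) (1 - phi_1^2) = c_0 + phi_1 c_1, so
  gamma(0) = c_0 / (1 - phi_1^2) = 1 / (1 - (-0.593)^2) = 1 / 0.648351 = 1.542374.
  gamma(1) = phi_1 gamma(0) = (-0.593)(1.542374) = -0.914628.
Therefore gamma(1) = -0.9146 (to 4 decimal places).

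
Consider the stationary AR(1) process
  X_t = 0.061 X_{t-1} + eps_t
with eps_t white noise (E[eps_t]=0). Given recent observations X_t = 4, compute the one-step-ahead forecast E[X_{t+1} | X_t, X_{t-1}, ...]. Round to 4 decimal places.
E[X_{t+1} \mid \mathcal F_t] = 0.2440

For an AR(p) model X_t = c + sum_i phi_i X_{t-i} + eps_t, the
one-step-ahead conditional mean is
  E[X_{t+1} | X_t, ...] = c + sum_i phi_i X_{t+1-i}.
Substitute known values:
  E[X_{t+1} | ...] = (0.061) * (4)
                   = 0.2440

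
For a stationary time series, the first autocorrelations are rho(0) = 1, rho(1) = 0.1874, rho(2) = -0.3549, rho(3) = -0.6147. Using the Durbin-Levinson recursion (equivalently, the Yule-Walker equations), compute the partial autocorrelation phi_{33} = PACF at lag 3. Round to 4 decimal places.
\phi_{33} = -0.5520

The PACF at lag k is phi_{kk}, the last component of the solution
to the Yule-Walker system G_k phi = r_k where
  (G_k)_{ij} = rho(|i - j|), (r_k)_i = rho(i), i,j = 1..k.
Equivalently, Durbin-Levinson gives phi_{kk} iteratively:
  phi_{11} = rho(1)
  phi_{kk} = [rho(k) - sum_{j=1..k-1} phi_{k-1,j} rho(k-j)]
            / [1 - sum_{j=1..k-1} phi_{k-1,j} rho(j)],
  phi_{k,j} = phi_{k-1,j} - phi_{kk} phi_{k-1,k-j},  j = 1..k-1.
Step k = 1:
  phi_11 = rho(1) = 0.1874.
Step k = 2:
  phi_22 = [rho(2) - phi_11 rho(1)] / [1 - phi_11 rho(1)] = [-0.3549 - (0.1874)(0.1874)] / [1 - (0.1874)(0.1874)]
         = -0.39001876 / 0.96488124 = -0.404214.
  Update: phi_21 = phi_11 - phi_22 phi_11 = 0.1874 - (-0.404214)(0.1874) = 0.26315.
Step k = 3:
  phi_33 = [rho(3) - phi_21 rho(2) - phi_22 rho(1)] / [1 - phi_21 rho(1) - phi_22 rho(2)]
    numerator   = -0.6147 - (0.26315)(-0.3549) - (-0.404214)(0.1874) = -0.4455584
    denominator = 1 - (0.26315)(0.1874) - (-0.404214)(-0.3549) = 0.80723009
  phi_33 = -0.4455584 / 0.80723009 = -0.552.
Therefore phi_{33} = -0.5520.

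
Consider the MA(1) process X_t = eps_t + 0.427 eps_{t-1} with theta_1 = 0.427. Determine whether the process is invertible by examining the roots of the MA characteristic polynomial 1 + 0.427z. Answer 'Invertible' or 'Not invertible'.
\text{Invertible}

The MA(q) characteristic polynomial is P(z) = 1 + 0.427z.
Invertibility requires all roots to lie outside the unit circle, i.e. |z| > 1 for every root.
This is linear in z: 1 + (0.427) z = 0  =>  z = -1/(0.427) = -2.34192,  |z| = 2.34192.
Moduli of all roots: 2.3419.
All moduli strictly greater than 1? Yes.
Verdict: Invertible.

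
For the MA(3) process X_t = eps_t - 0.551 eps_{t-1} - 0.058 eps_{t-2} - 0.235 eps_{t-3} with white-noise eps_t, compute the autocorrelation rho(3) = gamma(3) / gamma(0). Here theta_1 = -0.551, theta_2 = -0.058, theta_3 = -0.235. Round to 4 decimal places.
\rho(3) = -0.1725

For an MA(q) process with theta_0 = 1, the autocovariance is
  gamma(k) = sigma^2 * sum_{i=0..q-k} theta_i * theta_{i+k},
and rho(k) = gamma(k) / gamma(0). Sigma^2 cancels.
  numerator   = (1)*(-0.235) = -0.235.
  denominator = (1)^2 + (-0.551)^2 + (-0.058)^2 + (-0.235)^2 = 1.36219.
  rho(3) = -0.235 / 1.36219 = -0.1725.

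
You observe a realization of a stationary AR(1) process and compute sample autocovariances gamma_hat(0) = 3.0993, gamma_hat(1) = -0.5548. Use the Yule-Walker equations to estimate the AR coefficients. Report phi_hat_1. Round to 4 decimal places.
\hat\phi_{1} = -0.1790

The Yule-Walker equations for an AR(p) process read, in matrix form,
  Gamma_p phi = r_p,   with   (Gamma_p)_{ij} = gamma(|i - j|),
                       (r_p)_i = gamma(i),   i,j = 1..p.
Substitute the sample gammas (Toeplitz matrix and right-hand side of size 1):
  Gamma_p = [[3.0993]]
  r_p     = [-0.5548]
With p = 1 this is the single equation gamma(0) phi_1 = gamma(1):
  phi_hat_1 = gamma(1) / gamma(0) = -0.5548 / 3.0993 = -0.1790.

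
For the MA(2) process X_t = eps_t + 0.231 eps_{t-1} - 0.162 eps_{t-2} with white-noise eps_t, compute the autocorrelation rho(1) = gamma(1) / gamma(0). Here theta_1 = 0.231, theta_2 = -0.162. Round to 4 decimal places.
\rho(1) = 0.1793

For an MA(q) process with theta_0 = 1, the autocovariance is
  gamma(k) = sigma^2 * sum_{i=0..q-k} theta_i * theta_{i+k},
and rho(k) = gamma(k) / gamma(0). Sigma^2 cancels.
  numerator   = (1)*(0.231) + (0.231)*(-0.162) = 0.193578.
  denominator = (1)^2 + (0.231)^2 + (-0.162)^2 = 1.079605.
  rho(1) = 0.193578 / 1.079605 = 0.1793.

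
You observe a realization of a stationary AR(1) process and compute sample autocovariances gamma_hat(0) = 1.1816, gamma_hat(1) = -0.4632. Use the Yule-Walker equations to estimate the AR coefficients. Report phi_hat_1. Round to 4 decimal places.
\hat\phi_{1} = -0.3920

The Yule-Walker equations for an AR(p) process read, in matrix form,
  Gamma_p phi = r_p,   with   (Gamma_p)_{ij} = gamma(|i - j|),
                       (r_p)_i = gamma(i),   i,j = 1..p.
Substitute the sample gammas (Toeplitz matrix and right-hand side of size 1):
  Gamma_p = [[1.1816]]
  r_p     = [-0.4632]
With p = 1 this is the single equation gamma(0) phi_1 = gamma(1):
  phi_hat_1 = gamma(1) / gamma(0) = -0.4632 / 1.1816 = -0.3920.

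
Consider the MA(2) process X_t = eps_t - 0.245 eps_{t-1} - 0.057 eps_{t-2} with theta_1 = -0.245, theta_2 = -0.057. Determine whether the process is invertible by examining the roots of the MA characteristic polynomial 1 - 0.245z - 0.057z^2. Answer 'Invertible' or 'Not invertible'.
\text{Invertible}

The MA(q) characteristic polynomial is P(z) = 1 - 0.245z - 0.057z^2.
Invertibility requires all roots to lie outside the unit circle, i.e. |z| > 1 for every root.
Set 1 + (-0.245) z + (-0.057) z^2 = 0, i.e. a z^2 + b z + c = 0 with a = -0.057, b = -0.245, c = 1.
Discriminant D = b^2 - 4ac = (-0.245)^2 - 4*(-0.057)*1 = 0.060025 - (-0.228) = 0.288025.
D >= 0, so the roots are real: z = (-b +/- sqrt(D)) / (2a) = (0.245 +/- 0.53668) / (-0.114).
  z_1 = (0.245 + 0.53668) / (-0.114) = -6.8568,   |z_1| = 6.8568.
  z_2 = (0.245 - 0.53668) / (-0.114) = 2.5586,   |z_2| = 2.5586.
Moduli of all roots: 6.8568, 2.5586.
All moduli strictly greater than 1? Yes.
Verdict: Invertible.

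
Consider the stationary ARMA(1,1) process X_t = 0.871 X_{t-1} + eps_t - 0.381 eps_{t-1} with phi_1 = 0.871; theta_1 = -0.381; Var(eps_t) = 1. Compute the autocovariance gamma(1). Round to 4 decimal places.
\gamma(1) = 1.3565

Multiply the model equation by X_{t-k} and take expectations. With theta_0 = psi_0 = 1 and psi_j the MA(infinity) weights, this gives
  gamma(k) - sum_i phi_i gamma(k-i) = c_k,
  c_k = sigma^2 * sum_{j=k..q} theta_j psi_{j-k}   (c_k = 0 for k > q),
using gamma(-m) = gamma(m).
psi-weights needed (psi_j = theta_j + sum_i phi_i psi_{j-i}):
  psi_1 = theta_1 + phi_1 = -0.381 + (0.871) = 0.49
Right-hand sides:
  c_0 = sigma^2 (1 + theta_1 psi_1) = 1 * (1 + (-0.381)(0.49)) = 1 * 0.81331 = 0.81331
  c_1 = sigma^2 theta_1 = 1 * (-0.381) = -0.381
  c_2 = 0
Equations for k = 0 and k = 1 (AR order 1):
  gamma(0) = phi_1 gamma(1) + c_0
  gamma(1) = phi_1 gamma(0) + c_1
Substituting the second into the first: gamma(0) (1 - phi_1^2) = c_0 + phi_1 c_1, so
  gamma(0) = (c_0 + phi_1 c_1) / (1 - phi_1^2) = (0.81331 + (0.871)(-0.381)) / (1 - (0.871)^2) = 0.481459 / 0.241359 = 1.994784.
  gamma(1) = phi_1 gamma(0) + c_1 = (0.871)(1.994784) + (-0.381) = 1.356457.
Therefore gamma(1) = 1.3565 (to 4 decimal places).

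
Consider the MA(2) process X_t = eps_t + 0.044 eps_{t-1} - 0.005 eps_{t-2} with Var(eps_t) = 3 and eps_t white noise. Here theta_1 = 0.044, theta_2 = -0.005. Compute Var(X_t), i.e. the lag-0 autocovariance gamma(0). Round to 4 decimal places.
\gamma(0) = 3.0059

For an MA(q) process X_t = eps_t + sum_i theta_i eps_{t-i} with
Var(eps_t) = sigma^2, the variance is
  gamma(0) = sigma^2 * (1 + sum_i theta_i^2).
  sum_i theta_i^2 = (0.044)^2 + (-0.005)^2 = 0.001936 + 0.000025 = 0.001961.
  gamma(0) = 3 * (1 + 0.001961) = 3 * 1.001961 = 3.005883, which rounds to 3.0059.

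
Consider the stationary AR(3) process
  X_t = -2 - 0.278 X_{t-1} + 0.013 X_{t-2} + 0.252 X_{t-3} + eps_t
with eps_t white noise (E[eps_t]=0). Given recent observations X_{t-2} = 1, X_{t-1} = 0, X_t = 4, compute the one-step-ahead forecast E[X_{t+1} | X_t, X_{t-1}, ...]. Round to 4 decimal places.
E[X_{t+1} \mid \mathcal F_t] = -2.8600

For an AR(p) model X_t = c + sum_i phi_i X_{t-i} + eps_t, the
one-step-ahead conditional mean is
  E[X_{t+1} | X_t, ...] = c + sum_i phi_i X_{t+1-i}.
Substitute known values:
  E[X_{t+1} | ...] = -2 + (-0.278) * (4) + (0.013) * (0) + (0.252) * (1)
                   = -2.8600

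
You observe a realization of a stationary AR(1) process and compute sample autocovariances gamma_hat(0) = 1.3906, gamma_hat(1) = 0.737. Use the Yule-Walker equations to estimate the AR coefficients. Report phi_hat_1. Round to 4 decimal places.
\hat\phi_{1} = 0.5300

The Yule-Walker equations for an AR(p) process read, in matrix form,
  Gamma_p phi = r_p,   with   (Gamma_p)_{ij} = gamma(|i - j|),
                       (r_p)_i = gamma(i),   i,j = 1..p.
Substitute the sample gammas (Toeplitz matrix and right-hand side of size 1):
  Gamma_p = [[1.3906]]
  r_p     = [0.737]
With p = 1 this is the single equation gamma(0) phi_1 = gamma(1):
  phi_hat_1 = gamma(1) / gamma(0) = 0.737 / 1.3906 = 0.5300.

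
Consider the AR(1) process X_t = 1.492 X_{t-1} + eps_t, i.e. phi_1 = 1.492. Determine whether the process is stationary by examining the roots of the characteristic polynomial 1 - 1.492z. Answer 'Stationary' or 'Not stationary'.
\text{Not stationary}

The AR(p) characteristic polynomial is P(z) = 1 - 1.492z.
Stationarity requires all roots to lie outside the unit circle, i.e. |z| > 1 for every root.
This is linear in z: 1 + (-1.492) z = 0  =>  z = -1/(-1.492) = 0.670241,  |z| = 0.670241.
Moduli of all roots: 0.6702.
All moduli strictly greater than 1? No.
Verdict: Not stationary.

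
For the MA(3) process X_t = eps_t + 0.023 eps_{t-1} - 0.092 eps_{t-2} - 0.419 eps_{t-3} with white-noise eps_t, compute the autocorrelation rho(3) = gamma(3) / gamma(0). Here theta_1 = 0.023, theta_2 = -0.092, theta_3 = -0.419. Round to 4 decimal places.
\rho(3) = -0.3537

For an MA(q) process with theta_0 = 1, the autocovariance is
  gamma(k) = sigma^2 * sum_{i=0..q-k} theta_i * theta_{i+k},
and rho(k) = gamma(k) / gamma(0). Sigma^2 cancels.
  numerator   = (1)*(-0.419) = -0.419.
  denominator = (1)^2 + (0.023)^2 + (-0.092)^2 + (-0.419)^2 = 1.184554.
  rho(3) = -0.419 / 1.184554 = -0.3537.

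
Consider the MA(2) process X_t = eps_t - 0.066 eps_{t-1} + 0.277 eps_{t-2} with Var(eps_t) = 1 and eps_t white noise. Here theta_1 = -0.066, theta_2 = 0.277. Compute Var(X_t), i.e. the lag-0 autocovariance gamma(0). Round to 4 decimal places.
\gamma(0) = 1.0811

For an MA(q) process X_t = eps_t + sum_i theta_i eps_{t-i} with
Var(eps_t) = sigma^2, the variance is
  gamma(0) = sigma^2 * (1 + sum_i theta_i^2).
  sum_i theta_i^2 = (-0.066)^2 + (0.277)^2 = 0.004356 + 0.076729 = 0.081085.
  gamma(0) = 1 * (1 + 0.081085) = 1 * 1.081085 = 1.081085, which rounds to 1.0811.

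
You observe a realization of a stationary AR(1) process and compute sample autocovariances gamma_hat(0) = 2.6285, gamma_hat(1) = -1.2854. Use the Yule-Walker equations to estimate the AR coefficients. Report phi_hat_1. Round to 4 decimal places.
\hat\phi_{1} = -0.4890

The Yule-Walker equations for an AR(p) process read, in matrix form,
  Gamma_p phi = r_p,   with   (Gamma_p)_{ij} = gamma(|i - j|),
                       (r_p)_i = gamma(i),   i,j = 1..p.
Substitute the sample gammas (Toeplitz matrix and right-hand side of size 1):
  Gamma_p = [[2.6285]]
  r_p     = [-1.2854]
With p = 1 this is the single equation gamma(0) phi_1 = gamma(1):
  phi_hat_1 = gamma(1) / gamma(0) = -1.2854 / 2.6285 = -0.4890.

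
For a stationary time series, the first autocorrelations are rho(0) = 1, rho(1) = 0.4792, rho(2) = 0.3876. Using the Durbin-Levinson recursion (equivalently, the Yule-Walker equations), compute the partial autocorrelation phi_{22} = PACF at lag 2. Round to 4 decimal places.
\phi_{22} = 0.2051

The PACF at lag k is phi_{kk}, the last component of the solution
to the Yule-Walker system G_k phi = r_k where
  (G_k)_{ij} = rho(|i - j|), (r_k)_i = rho(i), i,j = 1..k.
Equivalently, Durbin-Levinson gives phi_{kk} iteratively:
  phi_{11} = rho(1)
  phi_{kk} = [rho(k) - sum_{j=1..k-1} phi_{k-1,j} rho(k-j)]
            / [1 - sum_{j=1..k-1} phi_{k-1,j} rho(j)],
  phi_{k,j} = phi_{k-1,j} - phi_{kk} phi_{k-1,k-j},  j = 1..k-1.
Step k = 1:
  phi_11 = rho(1) = 0.4792.
Step k = 2:
  phi_22 = [rho(2) - phi_11 rho(1)] / [1 - phi_11 rho(1)] = [0.3876 - (0.4792)(0.4792)] / [1 - (0.4792)(0.4792)]
         = 0.15796736 / 0.77036736 = 0.2051.
Therefore phi_{22} = 0.2051.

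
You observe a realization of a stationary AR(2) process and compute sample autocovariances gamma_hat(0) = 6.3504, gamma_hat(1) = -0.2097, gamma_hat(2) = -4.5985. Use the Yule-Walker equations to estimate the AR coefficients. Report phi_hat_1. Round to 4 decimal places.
\hat\phi_{1} = -0.0570

The Yule-Walker equations for an AR(p) process read, in matrix form,
  Gamma_p phi = r_p,   with   (Gamma_p)_{ij} = gamma(|i - j|),
                       (r_p)_i = gamma(i),   i,j = 1..p.
Substitute the sample gammas (Toeplitz matrix and right-hand side of size 2):
  Gamma_p = [[6.3504, -0.2097], [-0.2097, 6.3504]]
  r_p     = [-0.2097, -4.5985]
Written out:
  6.3504 phi_1 - 0.2097 phi_2 = -0.2097
  -0.2097 phi_1 + 6.3504 phi_2 = -4.5985
Solve by Cramer's rule:
  det = gamma(0)^2 - gamma(1)^2 = (6.3504)^2 - (-0.2097)^2 = 40.32758016 - 0.04397409 = 40.28360607
  phi_hat_1 = [gamma(1) gamma(0) - gamma(1) gamma(2)] / det = [(-0.2097)(6.3504) - (-0.2097)(-4.5985)] / 40.28360607 = -2.29598433 / 40.28360607 = -0.057
  phi_hat_2 = [gamma(0) gamma(2) - gamma(1)^2] / det = [(6.3504)(-4.5985) - (-0.2097)^2] / 40.28360607 = -29.24628849 / 40.28360607 = -0.726
So phi_hat = [-0.0570, -0.7260].
Therefore phi_hat_1 = -0.0570.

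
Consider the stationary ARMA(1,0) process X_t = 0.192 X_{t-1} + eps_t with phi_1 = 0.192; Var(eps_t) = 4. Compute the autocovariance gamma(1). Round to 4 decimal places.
\gamma(1) = 0.7974

Multiply the model equation by X_{t-k} and take expectations. With theta_0 = psi_0 = 1 and psi_j the MA(infinity) weights, this gives
  gamma(k) - sum_i phi_i gamma(k-i) = c_k,
  c_k = sigma^2 * sum_{j=k..q} theta_j psi_{j-k}   (c_k = 0 for k > q),
using gamma(-m) = gamma(m).
Pure AR (q = 0): c_0 = sigma^2 = 4, c_k = 0 for k >= 1.
Equations for k = 0 and k = 1 (AR order 1):
  gamma(0) = phi_1 gamma(1) + c_0
  gamma(1) = phi_1 gamma(0) + c_1
Substituting the second into the first: gamma(0) (1 - phi_1^2) = c_0 + phi_1 c_1, so
  gamma(0) = c_0 / (1 - phi_1^2) = 4 / (1 - (0.192)^2) = 4 / 0.963136 = 4.1531.
  gamma(1) = phi_1 gamma(0) = (0.192)(4.1531) = 0.797395.
Therefore gamma(1) = 0.7974 (to 4 decimal places).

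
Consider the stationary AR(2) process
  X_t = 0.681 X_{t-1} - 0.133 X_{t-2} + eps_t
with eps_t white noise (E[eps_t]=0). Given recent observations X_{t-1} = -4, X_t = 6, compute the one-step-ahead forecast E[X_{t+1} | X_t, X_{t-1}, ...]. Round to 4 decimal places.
E[X_{t+1} \mid \mathcal F_t] = 4.6180

For an AR(p) model X_t = c + sum_i phi_i X_{t-i} + eps_t, the
one-step-ahead conditional mean is
  E[X_{t+1} | X_t, ...] = c + sum_i phi_i X_{t+1-i}.
Substitute known values:
  E[X_{t+1} | ...] = (0.681) * (6) + (-0.133) * (-4)
                   = 4.6180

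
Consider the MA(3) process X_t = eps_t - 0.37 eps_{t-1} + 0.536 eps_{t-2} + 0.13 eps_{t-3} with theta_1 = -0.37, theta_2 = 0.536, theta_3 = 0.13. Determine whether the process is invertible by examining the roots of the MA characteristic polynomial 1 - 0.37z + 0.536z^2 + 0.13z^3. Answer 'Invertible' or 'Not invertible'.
\text{Invertible}

The MA(q) characteristic polynomial is P(z) = 1 - 0.37z + 0.536z^2 + 0.13z^3.
Invertibility requires all roots to lie outside the unit circle, i.e. |z| > 1 for every root.
Degree 3: look for a simple real root z0 first, then factor out (1 - z/z0) and solve the remaining quadratic.
Testing z0 = -5: P(-5) = 1 + (-0.37)(-5) + (0.536)(-5)^2 + (0.13)(-5)^3
  = 1 + (1.85) + (13.4) + (-16.25) = 0.  So z_0 = -5 is a root, |z_0| = 5.
Divide out the factor (1 + 0.2 z) = (1 - z/z0) (since 1/z0 = -0.2):
  P(z) = (1 + 0.2 z)(1 + (-0.57) z + (0.65) z^2)
  [check: z-coef -0.57 - (-0.2) = -0.37; z^2-coef 0.65 - (-0.2)(-0.57) = 0.536; z^3-coef -(-0.2)(0.65) = 0.13.]
Remaining roots from the quadratic factor 1 + (-0.57) z + (0.65) z^2:
  Set 1 + (-0.57) z + (0.65) z^2 = 0, i.e. a z^2 + b z + c = 0 with a = 0.65, b = -0.57, c = 1.
  Discriminant D = b^2 - 4ac = (-0.57)^2 - 4*(0.65)*1 = 0.3249 - (2.6) = -2.2751.
  D < 0, so the roots are the complex-conjugate pair z = (-b +/- i sqrt(-D)) / (2a) = 0.4385 +/- 1.1603i.
  For a conjugate pair |z|^2 = z * conj(z) = (product of roots) = c/a = 1/(0.65) = 1.538462, so |z| = sqrt(1.538462) = 1.2403 for both roots.
Moduli of all roots: 5.0000, 1.2403, 1.2403.
All moduli strictly greater than 1? Yes.
Verdict: Invertible.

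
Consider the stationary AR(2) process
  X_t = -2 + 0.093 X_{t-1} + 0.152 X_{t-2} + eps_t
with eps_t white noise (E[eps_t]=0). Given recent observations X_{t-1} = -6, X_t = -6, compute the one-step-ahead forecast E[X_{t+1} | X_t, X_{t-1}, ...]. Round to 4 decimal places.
E[X_{t+1} \mid \mathcal F_t] = -3.4700

For an AR(p) model X_t = c + sum_i phi_i X_{t-i} + eps_t, the
one-step-ahead conditional mean is
  E[X_{t+1} | X_t, ...] = c + sum_i phi_i X_{t+1-i}.
Substitute known values:
  E[X_{t+1} | ...] = -2 + (0.093) * (-6) + (0.152) * (-6)
                   = -3.4700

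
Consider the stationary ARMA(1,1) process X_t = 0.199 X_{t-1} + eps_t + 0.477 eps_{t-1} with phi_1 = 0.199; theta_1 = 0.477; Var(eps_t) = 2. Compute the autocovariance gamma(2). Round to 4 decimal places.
\gamma(2) = 0.3067

Multiply the model equation by X_{t-k} and take expectations. With theta_0 = psi_0 = 1 and psi_j the MA(infinity) weights, this gives
  gamma(k) - sum_i phi_i gamma(k-i) = c_k,
  c_k = sigma^2 * sum_{j=k..q} theta_j psi_{j-k}   (c_k = 0 for k > q),
using gamma(-m) = gamma(m).
psi-weights needed (psi_j = theta_j + sum_i phi_i psi_{j-i}):
  psi_1 = theta_1 + phi_1 = 0.477 + (0.199) = 0.676
Right-hand sides:
  c_0 = sigma^2 (1 + theta_1 psi_1) = 2 * (1 + (0.477)(0.676)) = 2 * 1.322452 = 2.644904
  c_1 = sigma^2 theta_1 = 2 * (0.477) = 0.954
  c_2 = 0
Equations for k = 0 and k = 1 (AR order 1):
  gamma(0) = phi_1 gamma(1) + c_0
  gamma(1) = phi_1 gamma(0) + c_1
Substituting the second into the first: gamma(0) (1 - phi_1^2) = c_0 + phi_1 c_1, so
  gamma(0) = (c_0 + phi_1 c_1) / (1 - phi_1^2) = (2.644904 + (0.199)(0.954)) / (1 - (0.199)^2) = 2.83475 / 0.960399 = 2.951638.
  gamma(1) = phi_1 gamma(0) + c_1 = (0.199)(2.951638) + (0.954) = 1.541376.
For k = 2 (> q): gamma(2) = phi_1 gamma(1) = (0.199)(1.541376) = 0.306734.
Therefore gamma(2) = 0.3067 (to 4 decimal places).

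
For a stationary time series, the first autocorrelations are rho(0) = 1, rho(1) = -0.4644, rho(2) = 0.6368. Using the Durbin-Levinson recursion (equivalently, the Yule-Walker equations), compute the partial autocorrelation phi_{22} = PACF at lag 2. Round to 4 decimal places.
\phi_{22} = 0.5369

The PACF at lag k is phi_{kk}, the last component of the solution
to the Yule-Walker system G_k phi = r_k where
  (G_k)_{ij} = rho(|i - j|), (r_k)_i = rho(i), i,j = 1..k.
Equivalently, Durbin-Levinson gives phi_{kk} iteratively:
  phi_{11} = rho(1)
  phi_{kk} = [rho(k) - sum_{j=1..k-1} phi_{k-1,j} rho(k-j)]
            / [1 - sum_{j=1..k-1} phi_{k-1,j} rho(j)],
  phi_{k,j} = phi_{k-1,j} - phi_{kk} phi_{k-1,k-j},  j = 1..k-1.
Step k = 1:
  phi_11 = rho(1) = -0.4644.
Step k = 2:
  phi_22 = [rho(2) - phi_11 rho(1)] / [1 - phi_11 rho(1)] = [0.6368 - (-0.4644)(-0.4644)] / [1 - (-0.4644)(-0.4644)]
         = 0.42113264 / 0.78433264 = 0.5369.
Therefore phi_{22} = 0.5369.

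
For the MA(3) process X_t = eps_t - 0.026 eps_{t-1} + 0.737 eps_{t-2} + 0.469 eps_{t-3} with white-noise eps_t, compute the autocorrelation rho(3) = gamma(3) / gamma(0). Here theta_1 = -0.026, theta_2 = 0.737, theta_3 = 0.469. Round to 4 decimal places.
\rho(3) = 0.2659

For an MA(q) process with theta_0 = 1, the autocovariance is
  gamma(k) = sigma^2 * sum_{i=0..q-k} theta_i * theta_{i+k},
and rho(k) = gamma(k) / gamma(0). Sigma^2 cancels.
  numerator   = (1)*(0.469) = 0.469.
  denominator = (1)^2 + (-0.026)^2 + (0.737)^2 + (0.469)^2 = 1.763806.
  rho(3) = 0.469 / 1.763806 = 0.2659.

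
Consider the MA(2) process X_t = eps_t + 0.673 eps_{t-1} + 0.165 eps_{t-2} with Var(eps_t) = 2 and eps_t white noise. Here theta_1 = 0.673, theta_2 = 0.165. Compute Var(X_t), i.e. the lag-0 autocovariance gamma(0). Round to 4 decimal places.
\gamma(0) = 2.9603

For an MA(q) process X_t = eps_t + sum_i theta_i eps_{t-i} with
Var(eps_t) = sigma^2, the variance is
  gamma(0) = sigma^2 * (1 + sum_i theta_i^2).
  sum_i theta_i^2 = (0.673)^2 + (0.165)^2 = 0.452929 + 0.027225 = 0.480154.
  gamma(0) = 2 * (1 + 0.480154) = 2 * 1.480154 = 2.960308, which rounds to 2.9603.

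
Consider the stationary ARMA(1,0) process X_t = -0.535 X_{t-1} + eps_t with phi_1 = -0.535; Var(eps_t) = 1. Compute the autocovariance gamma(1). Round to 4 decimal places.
\gamma(1) = -0.7495

Multiply the model equation by X_{t-k} and take expectations. With theta_0 = psi_0 = 1 and psi_j the MA(infinity) weights, this gives
  gamma(k) - sum_i phi_i gamma(k-i) = c_k,
  c_k = sigma^2 * sum_{j=k..q} theta_j psi_{j-k}   (c_k = 0 for k > q),
using gamma(-m) = gamma(m).
Pure AR (q = 0): c_0 = sigma^2 = 1, c_k = 0 for k >= 1.
Equations for k = 0 and k = 1 (AR order 1):
  gamma(0) = phi_1 gamma(1) + c_0
  gamma(1) = phi_1 gamma(0) + c_1
Substituting the second into the first: gamma(0) (1 - phi_1^2) = c_0 + phi_1 c_1, so
  gamma(0) = c_0 / (1 - phi_1^2) = 1 / (1 - (-0.535)^2) = 1 / 0.713775 = 1.401002.
  gamma(1) = phi_1 gamma(0) = (-0.535)(1.401002) = -0.749536.
Therefore gamma(1) = -0.7495 (to 4 decimal places).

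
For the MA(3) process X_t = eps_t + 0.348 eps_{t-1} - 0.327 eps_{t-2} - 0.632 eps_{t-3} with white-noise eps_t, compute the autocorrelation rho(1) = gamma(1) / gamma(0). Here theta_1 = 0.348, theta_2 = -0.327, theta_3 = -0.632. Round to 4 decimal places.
\rho(1) = 0.2709

For an MA(q) process with theta_0 = 1, the autocovariance is
  gamma(k) = sigma^2 * sum_{i=0..q-k} theta_i * theta_{i+k},
and rho(k) = gamma(k) / gamma(0). Sigma^2 cancels.
  numerator   = (1)*(0.348) + (0.348)*(-0.327) + (-0.327)*(-0.632) = 0.440868.
  denominator = (1)^2 + (0.348)^2 + (-0.327)^2 + (-0.632)^2 = 1.627457.
  rho(1) = 0.440868 / 1.627457 = 0.2709.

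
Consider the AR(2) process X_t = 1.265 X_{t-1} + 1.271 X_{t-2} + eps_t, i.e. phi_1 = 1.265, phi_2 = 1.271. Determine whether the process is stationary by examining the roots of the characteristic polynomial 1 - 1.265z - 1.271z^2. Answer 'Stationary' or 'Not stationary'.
\text{Not stationary}

The AR(p) characteristic polynomial is P(z) = 1 - 1.265z - 1.271z^2.
Stationarity requires all roots to lie outside the unit circle, i.e. |z| > 1 for every root.
Set 1 + (-1.265) z + (-1.271) z^2 = 0, i.e. a z^2 + b z + c = 0 with a = -1.271, b = -1.265, c = 1.
Discriminant D = b^2 - 4ac = (-1.265)^2 - 4*(-1.271)*1 = 1.600225 - (-5.084) = 6.684225.
D >= 0, so the roots are real: z = (-b +/- sqrt(D)) / (2a) = (1.265 +/- 2.585387) / (-2.542).
  z_1 = (1.265 + 2.585387) / (-2.542) = -1.5147,   |z_1| = 1.5147.
  z_2 = (1.265 - 2.585387) / (-2.542) = 0.5194,   |z_2| = 0.5194.
Moduli of all roots: 1.5147, 0.5194.
All moduli strictly greater than 1? No.
Verdict: Not stationary.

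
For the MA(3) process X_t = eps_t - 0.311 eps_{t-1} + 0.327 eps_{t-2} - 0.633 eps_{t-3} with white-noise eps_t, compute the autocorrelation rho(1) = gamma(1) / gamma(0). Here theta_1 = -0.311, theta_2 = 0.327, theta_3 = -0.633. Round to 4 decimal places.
\rho(1) = -0.3863

For an MA(q) process with theta_0 = 1, the autocovariance is
  gamma(k) = sigma^2 * sum_{i=0..q-k} theta_i * theta_{i+k},
and rho(k) = gamma(k) / gamma(0). Sigma^2 cancels.
  numerator   = (1)*(-0.311) + (-0.311)*(0.327) + (0.327)*(-0.633) = -0.619688.
  denominator = (1)^2 + (-0.311)^2 + (0.327)^2 + (-0.633)^2 = 1.604339.
  rho(1) = -0.619688 / 1.604339 = -0.3863.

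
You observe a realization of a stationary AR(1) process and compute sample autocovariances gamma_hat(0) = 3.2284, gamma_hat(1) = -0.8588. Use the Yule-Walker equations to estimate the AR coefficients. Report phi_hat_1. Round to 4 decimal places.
\hat\phi_{1} = -0.2660

The Yule-Walker equations for an AR(p) process read, in matrix form,
  Gamma_p phi = r_p,   with   (Gamma_p)_{ij} = gamma(|i - j|),
                       (r_p)_i = gamma(i),   i,j = 1..p.
Substitute the sample gammas (Toeplitz matrix and right-hand side of size 1):
  Gamma_p = [[3.2284]]
  r_p     = [-0.8588]
With p = 1 this is the single equation gamma(0) phi_1 = gamma(1):
  phi_hat_1 = gamma(1) / gamma(0) = -0.8588 / 3.2284 = -0.2660.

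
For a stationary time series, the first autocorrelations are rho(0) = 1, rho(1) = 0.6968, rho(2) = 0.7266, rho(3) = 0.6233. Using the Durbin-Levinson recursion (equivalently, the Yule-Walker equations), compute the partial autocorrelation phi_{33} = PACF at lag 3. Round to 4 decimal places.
\phi_{33} = 0.0691

The PACF at lag k is phi_{kk}, the last component of the solution
to the Yule-Walker system G_k phi = r_k where
  (G_k)_{ij} = rho(|i - j|), (r_k)_i = rho(i), i,j = 1..k.
Equivalently, Durbin-Levinson gives phi_{kk} iteratively:
  phi_{11} = rho(1)
  phi_{kk} = [rho(k) - sum_{j=1..k-1} phi_{k-1,j} rho(k-j)]
            / [1 - sum_{j=1..k-1} phi_{k-1,j} rho(j)],
  phi_{k,j} = phi_{k-1,j} - phi_{kk} phi_{k-1,k-j},  j = 1..k-1.
Step k = 1:
  phi_11 = rho(1) = 0.6968.
Step k = 2:
  phi_22 = [rho(2) - phi_11 rho(1)] / [1 - phi_11 rho(1)] = [0.7266 - (0.6968)(0.6968)] / [1 - (0.6968)(0.6968)]
         = 0.24106976 / 0.51446976 = 0.468579.
  Update: phi_21 = phi_11 - phi_22 phi_11 = 0.6968 - (0.468579)(0.6968) = 0.370294.
Step k = 3:
  phi_33 = [rho(3) - phi_21 rho(2) - phi_22 rho(1)] / [1 - phi_21 rho(1) - phi_22 rho(2)]
    numerator   = 0.6233 - (0.370294)(0.7266) - (0.468579)(0.6968) = 0.02773841
    denominator = 1 - (0.370294)(0.6968) - (0.468579)(0.7266) = 0.40150952
  phi_33 = 0.02773841 / 0.40150952 = 0.0691.
Therefore phi_{33} = 0.0691.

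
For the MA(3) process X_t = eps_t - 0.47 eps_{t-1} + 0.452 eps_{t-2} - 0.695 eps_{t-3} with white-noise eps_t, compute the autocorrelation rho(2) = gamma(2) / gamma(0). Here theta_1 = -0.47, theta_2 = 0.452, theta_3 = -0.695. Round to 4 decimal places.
\rho(2) = 0.4080

For an MA(q) process with theta_0 = 1, the autocovariance is
  gamma(k) = sigma^2 * sum_{i=0..q-k} theta_i * theta_{i+k},
and rho(k) = gamma(k) / gamma(0). Sigma^2 cancels.
  numerator   = (1)*(0.452) + (-0.47)*(-0.695) = 0.77865.
  denominator = (1)^2 + (-0.47)^2 + (0.452)^2 + (-0.695)^2 = 1.908229.
  rho(2) = 0.77865 / 1.908229 = 0.4080.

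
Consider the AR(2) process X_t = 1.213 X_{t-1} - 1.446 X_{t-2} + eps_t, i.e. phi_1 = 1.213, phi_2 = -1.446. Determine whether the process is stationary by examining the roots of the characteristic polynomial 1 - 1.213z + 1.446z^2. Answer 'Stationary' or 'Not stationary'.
\text{Not stationary}

The AR(p) characteristic polynomial is P(z) = 1 - 1.213z + 1.446z^2.
Stationarity requires all roots to lie outside the unit circle, i.e. |z| > 1 for every root.
Set 1 + (-1.213) z + (1.446) z^2 = 0, i.e. a z^2 + b z + c = 0 with a = 1.446, b = -1.213, c = 1.
Discriminant D = b^2 - 4ac = (-1.213)^2 - 4*(1.446)*1 = 1.471369 - (5.784) = -4.312631.
D < 0, so the roots are the complex-conjugate pair z = (-b +/- i sqrt(-D)) / (2a) = 0.4194 +/- 0.7181i.
For a conjugate pair |z|^2 = z * conj(z) = (product of roots) = c/a = 1/(1.446) = 0.691563, so |z| = sqrt(0.691563) = 0.8316 for both roots.
Moduli of all roots: 0.8316, 0.8316.
All moduli strictly greater than 1? No.
Verdict: Not stationary.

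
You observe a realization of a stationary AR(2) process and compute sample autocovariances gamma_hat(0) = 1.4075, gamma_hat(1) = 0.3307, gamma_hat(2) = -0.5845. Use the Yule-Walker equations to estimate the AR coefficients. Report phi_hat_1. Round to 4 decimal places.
\hat\phi_{1} = 0.3520

The Yule-Walker equations for an AR(p) process read, in matrix form,
  Gamma_p phi = r_p,   with   (Gamma_p)_{ij} = gamma(|i - j|),
                       (r_p)_i = gamma(i),   i,j = 1..p.
Substitute the sample gammas (Toeplitz matrix and right-hand side of size 2):
  Gamma_p = [[1.4075, 0.3307], [0.3307, 1.4075]]
  r_p     = [0.3307, -0.5845]
Written out:
  1.4075 phi_1 + 0.3307 phi_2 = 0.3307
  0.3307 phi_1 + 1.4075 phi_2 = -0.5845
Solve by Cramer's rule:
  det = gamma(0)^2 - gamma(1)^2 = (1.4075)^2 - (0.3307)^2 = 1.98105625 - 0.10936249 = 1.87169376
  phi_hat_1 = [gamma(1) gamma(0) - gamma(1) gamma(2)] / det = [(0.3307)(1.4075) - (0.3307)(-0.5845)] / 1.87169376 = 0.6587544 / 1.87169376 = 0.352
  phi_hat_2 = [gamma(0) gamma(2) - gamma(1)^2] / det = [(1.4075)(-0.5845) - (0.3307)^2] / 1.87169376 = -0.93204624 / 1.87169376 = -0.498
So phi_hat = [0.3520, -0.4980].
Therefore phi_hat_1 = 0.3520.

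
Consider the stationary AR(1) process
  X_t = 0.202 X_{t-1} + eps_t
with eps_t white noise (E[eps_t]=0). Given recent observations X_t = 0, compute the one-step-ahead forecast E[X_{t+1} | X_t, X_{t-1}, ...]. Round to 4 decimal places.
E[X_{t+1} \mid \mathcal F_t] = 0.0000

For an AR(p) model X_t = c + sum_i phi_i X_{t-i} + eps_t, the
one-step-ahead conditional mean is
  E[X_{t+1} | X_t, ...] = c + sum_i phi_i X_{t+1-i}.
Substitute known values:
  E[X_{t+1} | ...] = (0.202) * (0)
                   = 0.0000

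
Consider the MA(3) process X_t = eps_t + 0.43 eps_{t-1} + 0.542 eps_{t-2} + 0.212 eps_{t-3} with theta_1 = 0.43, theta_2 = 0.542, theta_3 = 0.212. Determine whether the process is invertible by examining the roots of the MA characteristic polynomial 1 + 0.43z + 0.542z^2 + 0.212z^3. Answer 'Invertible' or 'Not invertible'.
\text{Invertible}

The MA(q) characteristic polynomial is P(z) = 1 + 0.43z + 0.542z^2 + 0.212z^3.
Invertibility requires all roots to lie outside the unit circle, i.e. |z| > 1 for every root.
Degree 3: look for a simple real root z0 first, then factor out (1 - z/z0) and solve the remaining quadratic.
Testing z0 = -2.5: P(-2.5) = 1 + (0.43)(-2.5) + (0.542)(-2.5)^2 + (0.212)(-2.5)^3
  = 1 + (-1.075) + (3.3875) + (-3.3125) = 0.  So z_0 = -2.5 is a root, |z_0| = 2.5.
Divide out the factor (1 + 0.4 z) = (1 - z/z0) (since 1/z0 = -0.4):
  P(z) = (1 + 0.4 z)(1 + (0.03) z + (0.53) z^2)
  [check: z-coef 0.03 - (-0.4) = 0.43; z^2-coef 0.53 - (-0.4)(0.03) = 0.542; z^3-coef -(-0.4)(0.53) = 0.212.]
Remaining roots from the quadratic factor 1 + (0.03) z + (0.53) z^2:
  Set 1 + (0.03) z + (0.53) z^2 = 0, i.e. a z^2 + b z + c = 0 with a = 0.53, b = 0.03, c = 1.
  Discriminant D = b^2 - 4ac = (0.03)^2 - 4*(0.53)*1 = 0.0009 - (2.12) = -2.1191.
  D < 0, so the roots are the complex-conjugate pair z = (-b +/- i sqrt(-D)) / (2a) = -0.0283 +/- 1.3733i.
  For a conjugate pair |z|^2 = z * conj(z) = (product of roots) = c/a = 1/(0.53) = 1.886792, so |z| = sqrt(1.886792) = 1.3736 for both roots.
Moduli of all roots: 2.5000, 1.3736, 1.3736.
All moduli strictly greater than 1? Yes.
Verdict: Invertible.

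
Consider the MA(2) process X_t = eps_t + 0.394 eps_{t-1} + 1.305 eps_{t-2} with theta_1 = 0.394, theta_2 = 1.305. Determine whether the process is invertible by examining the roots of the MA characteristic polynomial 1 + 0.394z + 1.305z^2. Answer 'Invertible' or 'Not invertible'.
\text{Not invertible}

The MA(q) characteristic polynomial is P(z) = 1 + 0.394z + 1.305z^2.
Invertibility requires all roots to lie outside the unit circle, i.e. |z| > 1 for every root.
Set 1 + (0.394) z + (1.305) z^2 = 0, i.e. a z^2 + b z + c = 0 with a = 1.305, b = 0.394, c = 1.
Discriminant D = b^2 - 4ac = (0.394)^2 - 4*(1.305)*1 = 0.155236 - (5.22) = -5.064764.
D < 0, so the roots are the complex-conjugate pair z = (-b +/- i sqrt(-D)) / (2a) = -0.151 +/- 0.8623i.
For a conjugate pair |z|^2 = z * conj(z) = (product of roots) = c/a = 1/(1.305) = 0.766284, so |z| = sqrt(0.766284) = 0.8754 for both roots.
Moduli of all roots: 0.8754, 0.8754.
All moduli strictly greater than 1? No.
Verdict: Not invertible.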